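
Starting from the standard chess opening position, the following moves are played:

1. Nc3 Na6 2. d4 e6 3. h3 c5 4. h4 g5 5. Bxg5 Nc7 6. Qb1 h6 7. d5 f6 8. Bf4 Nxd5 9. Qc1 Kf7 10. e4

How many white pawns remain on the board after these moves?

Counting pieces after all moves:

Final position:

  a b c d e f g h
  ─────────────────
8│♜ · ♝ ♛ · ♝ ♞ ♜│8
7│♟ ♟ · ♟ · ♚ · ·│7
6│· · · · ♟ ♟ · ♟│6
5│· · ♟ ♞ · · · ·│5
4│· · · · ♙ ♗ · ♙│4
3│· · ♘ · · · · ·│3
2│♙ ♙ ♙ · · ♙ ♙ ·│2
1│♖ · ♕ · ♔ ♗ ♘ ♖│1
  ─────────────────
  a b c d e f g h


7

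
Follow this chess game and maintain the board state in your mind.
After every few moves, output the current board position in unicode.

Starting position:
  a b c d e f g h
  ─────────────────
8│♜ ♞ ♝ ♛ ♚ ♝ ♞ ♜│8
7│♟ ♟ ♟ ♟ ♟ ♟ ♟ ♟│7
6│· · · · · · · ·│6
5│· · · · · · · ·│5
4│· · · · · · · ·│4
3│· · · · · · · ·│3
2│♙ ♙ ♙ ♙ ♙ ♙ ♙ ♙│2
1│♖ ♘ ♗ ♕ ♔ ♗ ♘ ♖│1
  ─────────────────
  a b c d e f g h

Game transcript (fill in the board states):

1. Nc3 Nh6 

  a b c d e f g h
  ─────────────────
8│♜ ♞ ♝ ♛ ♚ ♝ · ♜│8
7│♟ ♟ ♟ ♟ ♟ ♟ ♟ ♟│7
6│· · · · · · · ♞│6
5│· · · · · · · ·│5
4│· · · · · · · ·│4
3│· · ♘ · · · · ·│3
2│♙ ♙ ♙ ♙ ♙ ♙ ♙ ♙│2
1│♖ · ♗ ♕ ♔ ♗ ♘ ♖│1
  ─────────────────
  a b c d e f g h

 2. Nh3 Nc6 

  a b c d e f g h
  ─────────────────
8│♜ · ♝ ♛ ♚ ♝ · ♜│8
7│♟ ♟ ♟ ♟ ♟ ♟ ♟ ♟│7
6│· · ♞ · · · · ♞│6
5│· · · · · · · ·│5
4│· · · · · · · ·│4
3│· · ♘ · · · · ♘│3
2│♙ ♙ ♙ ♙ ♙ ♙ ♙ ♙│2
1│♖ · ♗ ♕ ♔ ♗ · ♖│1
  ─────────────────
  a b c d e f g h

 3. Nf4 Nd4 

  a b c d e f g h
  ─────────────────
8│♜ · ♝ ♛ ♚ ♝ · ♜│8
7│♟ ♟ ♟ ♟ ♟ ♟ ♟ ♟│7
6│· · · · · · · ♞│6
5│· · · · · · · ·│5
4│· · · ♞ · ♘ · ·│4
3│· · ♘ · · · · ·│3
2│♙ ♙ ♙ ♙ ♙ ♙ ♙ ♙│2
1│♖ · ♗ ♕ ♔ ♗ · ♖│1
  ─────────────────
  a b c d e f g h

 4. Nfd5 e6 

  a b c d e f g h
  ─────────────────
8│♜ · ♝ ♛ ♚ ♝ · ♜│8
7│♟ ♟ ♟ ♟ · ♟ ♟ ♟│7
6│· · · · ♟ · · ♞│6
5│· · · ♘ · · · ·│5
4│· · · ♞ · · · ·│4
3│· · ♘ · · · · ·│3
2│♙ ♙ ♙ ♙ ♙ ♙ ♙ ♙│2
1│♖ · ♗ ♕ ♔ ♗ · ♖│1
  ─────────────────
  a b c d e f g h



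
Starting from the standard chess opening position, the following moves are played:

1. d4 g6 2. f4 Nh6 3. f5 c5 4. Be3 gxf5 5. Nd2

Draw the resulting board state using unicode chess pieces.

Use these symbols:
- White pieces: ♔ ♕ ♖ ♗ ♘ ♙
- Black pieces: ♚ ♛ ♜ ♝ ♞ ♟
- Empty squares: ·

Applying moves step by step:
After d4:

♜ ♞ ♝ ♛ ♚ ♝ ♞ ♜
♟ ♟ ♟ ♟ ♟ ♟ ♟ ♟
· · · · · · · ·
· · · · · · · ·
· · · ♙ · · · ·
· · · · · · · ·
♙ ♙ ♙ · ♙ ♙ ♙ ♙
♖ ♘ ♗ ♕ ♔ ♗ ♘ ♖


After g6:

♜ ♞ ♝ ♛ ♚ ♝ ♞ ♜
♟ ♟ ♟ ♟ ♟ ♟ · ♟
· · · · · · ♟ ·
· · · · · · · ·
· · · ♙ · · · ·
· · · · · · · ·
♙ ♙ ♙ · ♙ ♙ ♙ ♙
♖ ♘ ♗ ♕ ♔ ♗ ♘ ♖


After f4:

♜ ♞ ♝ ♛ ♚ ♝ ♞ ♜
♟ ♟ ♟ ♟ ♟ ♟ · ♟
· · · · · · ♟ ·
· · · · · · · ·
· · · ♙ · ♙ · ·
· · · · · · · ·
♙ ♙ ♙ · ♙ · ♙ ♙
♖ ♘ ♗ ♕ ♔ ♗ ♘ ♖


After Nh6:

♜ ♞ ♝ ♛ ♚ ♝ · ♜
♟ ♟ ♟ ♟ ♟ ♟ · ♟
· · · · · · ♟ ♞
· · · · · · · ·
· · · ♙ · ♙ · ·
· · · · · · · ·
♙ ♙ ♙ · ♙ · ♙ ♙
♖ ♘ ♗ ♕ ♔ ♗ ♘ ♖


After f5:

♜ ♞ ♝ ♛ ♚ ♝ · ♜
♟ ♟ ♟ ♟ ♟ ♟ · ♟
· · · · · · ♟ ♞
· · · · · ♙ · ·
· · · ♙ · · · ·
· · · · · · · ·
♙ ♙ ♙ · ♙ · ♙ ♙
♖ ♘ ♗ ♕ ♔ ♗ ♘ ♖


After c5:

♜ ♞ ♝ ♛ ♚ ♝ · ♜
♟ ♟ · ♟ ♟ ♟ · ♟
· · · · · · ♟ ♞
· · ♟ · · ♙ · ·
· · · ♙ · · · ·
· · · · · · · ·
♙ ♙ ♙ · ♙ · ♙ ♙
♖ ♘ ♗ ♕ ♔ ♗ ♘ ♖


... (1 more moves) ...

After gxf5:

♜ ♞ ♝ ♛ ♚ ♝ · ♜
♟ ♟ · ♟ ♟ ♟ · ♟
· · · · · · · ♞
· · ♟ · · ♟ · ·
· · · ♙ · · · ·
· · · · ♗ · · ·
♙ ♙ ♙ · ♙ · ♙ ♙
♖ ♘ · ♕ ♔ ♗ ♘ ♖


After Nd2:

♜ ♞ ♝ ♛ ♚ ♝ · ♜
♟ ♟ · ♟ ♟ ♟ · ♟
· · · · · · · ♞
· · ♟ · · ♟ · ·
· · · ♙ · · · ·
· · · · ♗ · · ·
♙ ♙ ♙ ♘ ♙ · ♙ ♙
♖ · · ♕ ♔ ♗ ♘ ♖



  a b c d e f g h
  ─────────────────
8│♜ ♞ ♝ ♛ ♚ ♝ · ♜│8
7│♟ ♟ · ♟ ♟ ♟ · ♟│7
6│· · · · · · · ♞│6
5│· · ♟ · · ♟ · ·│5
4│· · · ♙ · · · ·│4
3│· · · · ♗ · · ·│3
2│♙ ♙ ♙ ♘ ♙ · ♙ ♙│2
1│♖ · · ♕ ♔ ♗ ♘ ♖│1
  ─────────────────
  a b c d e f g h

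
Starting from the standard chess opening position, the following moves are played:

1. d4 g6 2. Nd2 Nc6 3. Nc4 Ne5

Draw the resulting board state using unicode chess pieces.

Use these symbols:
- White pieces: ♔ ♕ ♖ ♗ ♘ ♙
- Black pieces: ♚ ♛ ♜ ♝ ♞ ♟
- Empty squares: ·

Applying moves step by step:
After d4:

♜ ♞ ♝ ♛ ♚ ♝ ♞ ♜
♟ ♟ ♟ ♟ ♟ ♟ ♟ ♟
· · · · · · · ·
· · · · · · · ·
· · · ♙ · · · ·
· · · · · · · ·
♙ ♙ ♙ · ♙ ♙ ♙ ♙
♖ ♘ ♗ ♕ ♔ ♗ ♘ ♖


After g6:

♜ ♞ ♝ ♛ ♚ ♝ ♞ ♜
♟ ♟ ♟ ♟ ♟ ♟ · ♟
· · · · · · ♟ ·
· · · · · · · ·
· · · ♙ · · · ·
· · · · · · · ·
♙ ♙ ♙ · ♙ ♙ ♙ ♙
♖ ♘ ♗ ♕ ♔ ♗ ♘ ♖


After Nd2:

♜ ♞ ♝ ♛ ♚ ♝ ♞ ♜
♟ ♟ ♟ ♟ ♟ ♟ · ♟
· · · · · · ♟ ·
· · · · · · · ·
· · · ♙ · · · ·
· · · · · · · ·
♙ ♙ ♙ ♘ ♙ ♙ ♙ ♙
♖ · ♗ ♕ ♔ ♗ ♘ ♖


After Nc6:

♜ · ♝ ♛ ♚ ♝ ♞ ♜
♟ ♟ ♟ ♟ ♟ ♟ · ♟
· · ♞ · · · ♟ ·
· · · · · · · ·
· · · ♙ · · · ·
· · · · · · · ·
♙ ♙ ♙ ♘ ♙ ♙ ♙ ♙
♖ · ♗ ♕ ♔ ♗ ♘ ♖


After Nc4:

♜ · ♝ ♛ ♚ ♝ ♞ ♜
♟ ♟ ♟ ♟ ♟ ♟ · ♟
· · ♞ · · · ♟ ·
· · · · · · · ·
· · ♘ ♙ · · · ·
· · · · · · · ·
♙ ♙ ♙ · ♙ ♙ ♙ ♙
♖ · ♗ ♕ ♔ ♗ ♘ ♖


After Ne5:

♜ · ♝ ♛ ♚ ♝ ♞ ♜
♟ ♟ ♟ ♟ ♟ ♟ · ♟
· · · · · · ♟ ·
· · · · ♞ · · ·
· · ♘ ♙ · · · ·
· · · · · · · ·
♙ ♙ ♙ · ♙ ♙ ♙ ♙
♖ · ♗ ♕ ♔ ♗ ♘ ♖



  a b c d e f g h
  ─────────────────
8│♜ · ♝ ♛ ♚ ♝ ♞ ♜│8
7│♟ ♟ ♟ ♟ ♟ ♟ · ♟│7
6│· · · · · · ♟ ·│6
5│· · · · ♞ · · ·│5
4│· · ♘ ♙ · · · ·│4
3│· · · · · · · ·│3
2│♙ ♙ ♙ · ♙ ♙ ♙ ♙│2
1│♖ · ♗ ♕ ♔ ♗ ♘ ♖│1
  ─────────────────
  a b c d e f g h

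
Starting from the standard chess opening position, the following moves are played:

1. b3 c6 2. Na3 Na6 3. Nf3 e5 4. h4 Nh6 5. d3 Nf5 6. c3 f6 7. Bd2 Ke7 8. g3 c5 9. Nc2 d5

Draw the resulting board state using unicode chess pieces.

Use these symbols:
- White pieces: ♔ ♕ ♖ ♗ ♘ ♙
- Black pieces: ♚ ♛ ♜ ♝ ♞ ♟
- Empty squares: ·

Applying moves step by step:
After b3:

♜ ♞ ♝ ♛ ♚ ♝ ♞ ♜
♟ ♟ ♟ ♟ ♟ ♟ ♟ ♟
· · · · · · · ·
· · · · · · · ·
· · · · · · · ·
· ♙ · · · · · ·
♙ · ♙ ♙ ♙ ♙ ♙ ♙
♖ ♘ ♗ ♕ ♔ ♗ ♘ ♖


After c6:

♜ ♞ ♝ ♛ ♚ ♝ ♞ ♜
♟ ♟ · ♟ ♟ ♟ ♟ ♟
· · ♟ · · · · ·
· · · · · · · ·
· · · · · · · ·
· ♙ · · · · · ·
♙ · ♙ ♙ ♙ ♙ ♙ ♙
♖ ♘ ♗ ♕ ♔ ♗ ♘ ♖


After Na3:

♜ ♞ ♝ ♛ ♚ ♝ ♞ ♜
♟ ♟ · ♟ ♟ ♟ ♟ ♟
· · ♟ · · · · ·
· · · · · · · ·
· · · · · · · ·
♘ ♙ · · · · · ·
♙ · ♙ ♙ ♙ ♙ ♙ ♙
♖ · ♗ ♕ ♔ ♗ ♘ ♖


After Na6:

♜ · ♝ ♛ ♚ ♝ ♞ ♜
♟ ♟ · ♟ ♟ ♟ ♟ ♟
♞ · ♟ · · · · ·
· · · · · · · ·
· · · · · · · ·
♘ ♙ · · · · · ·
♙ · ♙ ♙ ♙ ♙ ♙ ♙
♖ · ♗ ♕ ♔ ♗ ♘ ♖


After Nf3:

♜ · ♝ ♛ ♚ ♝ ♞ ♜
♟ ♟ · ♟ ♟ ♟ ♟ ♟
♞ · ♟ · · · · ·
· · · · · · · ·
· · · · · · · ·
♘ ♙ · · · ♘ · ·
♙ · ♙ ♙ ♙ ♙ ♙ ♙
♖ · ♗ ♕ ♔ ♗ · ♖


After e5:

♜ · ♝ ♛ ♚ ♝ ♞ ♜
♟ ♟ · ♟ · ♟ ♟ ♟
♞ · ♟ · · · · ·
· · · · ♟ · · ·
· · · · · · · ·
♘ ♙ · · · ♘ · ·
♙ · ♙ ♙ ♙ ♙ ♙ ♙
♖ · ♗ ♕ ♔ ♗ · ♖


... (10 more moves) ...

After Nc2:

♜ · ♝ ♛ · ♝ · ♜
♟ ♟ · ♟ ♚ · ♟ ♟
♞ · · · · ♟ · ·
· · ♟ · ♟ ♞ · ·
· · · · · · · ♙
· ♙ ♙ ♙ · ♘ ♙ ·
♙ · ♘ ♗ ♙ ♙ · ·
♖ · · ♕ ♔ ♗ · ♖


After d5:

♜ · ♝ ♛ · ♝ · ♜
♟ ♟ · · ♚ · ♟ ♟
♞ · · · · ♟ · ·
· · ♟ ♟ ♟ ♞ · ·
· · · · · · · ♙
· ♙ ♙ ♙ · ♘ ♙ ·
♙ · ♘ ♗ ♙ ♙ · ·
♖ · · ♕ ♔ ♗ · ♖



  a b c d e f g h
  ─────────────────
8│♜ · ♝ ♛ · ♝ · ♜│8
7│♟ ♟ · · ♚ · ♟ ♟│7
6│♞ · · · · ♟ · ·│6
5│· · ♟ ♟ ♟ ♞ · ·│5
4│· · · · · · · ♙│4
3│· ♙ ♙ ♙ · ♘ ♙ ·│3
2│♙ · ♘ ♗ ♙ ♙ · ·│2
1│♖ · · ♕ ♔ ♗ · ♖│1
  ─────────────────
  a b c d e f g h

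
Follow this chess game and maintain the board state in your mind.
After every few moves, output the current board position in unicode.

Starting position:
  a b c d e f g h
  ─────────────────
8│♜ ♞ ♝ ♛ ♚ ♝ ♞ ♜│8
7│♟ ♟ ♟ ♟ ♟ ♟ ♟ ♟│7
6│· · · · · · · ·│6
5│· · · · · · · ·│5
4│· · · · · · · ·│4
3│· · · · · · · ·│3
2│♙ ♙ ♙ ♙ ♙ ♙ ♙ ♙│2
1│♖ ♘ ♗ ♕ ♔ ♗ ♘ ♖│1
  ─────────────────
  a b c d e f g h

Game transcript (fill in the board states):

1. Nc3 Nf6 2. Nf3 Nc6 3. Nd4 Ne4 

  a b c d e f g h
  ─────────────────
8│♜ · ♝ ♛ ♚ ♝ · ♜│8
7│♟ ♟ ♟ ♟ ♟ ♟ ♟ ♟│7
6│· · ♞ · · · · ·│6
5│· · · · · · · ·│5
4│· · · ♘ ♞ · · ·│4
3│· · ♘ · · · · ·│3
2│♙ ♙ ♙ ♙ ♙ ♙ ♙ ♙│2
1│♖ · ♗ ♕ ♔ ♗ · ♖│1
  ─────────────────
  a b c d e f g h

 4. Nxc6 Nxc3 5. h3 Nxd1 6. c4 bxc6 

  a b c d e f g h
  ─────────────────
8│♜ · ♝ ♛ ♚ ♝ · ♜│8
7│♟ · ♟ ♟ ♟ ♟ ♟ ♟│7
6│· · ♟ · · · · ·│6
5│· · · · · · · ·│5
4│· · ♙ · · · · ·│4
3│· · · · · · · ♙│3
2│♙ ♙ · ♙ ♙ ♙ ♙ ·│2
1│♖ · ♗ ♞ ♔ ♗ · ♖│1
  ─────────────────
  a b c d e f g h

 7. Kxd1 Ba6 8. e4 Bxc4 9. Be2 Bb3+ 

  a b c d e f g h
  ─────────────────
8│♜ · · ♛ ♚ ♝ · ♜│8
7│♟ · ♟ ♟ ♟ ♟ ♟ ♟│7
6│· · ♟ · · · · ·│6
5│· · · · · · · ·│5
4│· · · · ♙ · · ·│4
3│· ♝ · · · · · ♙│3
2│♙ ♙ · ♙ ♗ ♙ ♙ ·│2
1│♖ · ♗ ♔ · · · ♖│1
  ─────────────────
  a b c d e f g h

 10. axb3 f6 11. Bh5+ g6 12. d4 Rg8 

  a b c d e f g h
  ─────────────────
8│♜ · · ♛ ♚ ♝ ♜ ·│8
7│♟ · ♟ ♟ ♟ · · ♟│7
6│· · ♟ · · ♟ ♟ ·│6
5│· · · · · · · ♗│5
4│· · · ♙ ♙ · · ·│4
3│· ♙ · · · · · ♙│3
2│· ♙ · · · ♙ ♙ ·│2
1│♖ · ♗ ♔ · · · ♖│1
  ─────────────────
  a b c d e f g h

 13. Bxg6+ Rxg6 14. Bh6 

  a b c d e f g h
  ─────────────────
8│♜ · · ♛ ♚ ♝ · ·│8
7│♟ · ♟ ♟ ♟ · · ♟│7
6│· · ♟ · · ♟ ♜ ♗│6
5│· · · · · · · ·│5
4│· · · ♙ ♙ · · ·│4
3│· ♙ · · · · · ♙│3
2│· ♙ · · · ♙ ♙ ·│2
1│♖ · · ♔ · · · ♖│1
  ─────────────────
  a b c d e f g h


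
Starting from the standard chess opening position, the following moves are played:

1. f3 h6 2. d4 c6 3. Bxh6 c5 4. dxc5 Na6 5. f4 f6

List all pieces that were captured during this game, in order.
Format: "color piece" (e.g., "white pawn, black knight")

Tracking captures:
  Bxh6: captured black pawn
  dxc5: captured black pawn

black pawn, black pawn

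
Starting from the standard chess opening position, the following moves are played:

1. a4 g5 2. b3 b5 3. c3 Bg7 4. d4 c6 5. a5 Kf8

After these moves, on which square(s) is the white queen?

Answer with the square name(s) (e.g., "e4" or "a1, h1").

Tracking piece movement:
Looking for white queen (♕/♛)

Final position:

  a b c d e f g h
  ─────────────────
8│♜ ♞ ♝ ♛ · ♚ ♞ ♜│8
7│♟ · · ♟ ♟ ♟ ♝ ♟│7
6│· · ♟ · · · · ·│6
5│♙ ♟ · · · · ♟ ·│5
4│· · · ♙ · · · ·│4
3│· ♙ ♙ · · · · ·│3
2│· · · · ♙ ♙ ♙ ♙│2
1│♖ ♘ ♗ ♕ ♔ ♗ ♘ ♖│1
  ─────────────────
  a b c d e f g h


d1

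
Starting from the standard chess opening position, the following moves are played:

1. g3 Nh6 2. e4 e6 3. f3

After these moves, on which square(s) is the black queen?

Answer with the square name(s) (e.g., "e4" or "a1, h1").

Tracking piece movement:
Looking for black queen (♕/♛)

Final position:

  a b c d e f g h
  ─────────────────
8│♜ ♞ ♝ ♛ ♚ ♝ · ♜│8
7│♟ ♟ ♟ ♟ · ♟ ♟ ♟│7
6│· · · · ♟ · · ♞│6
5│· · · · · · · ·│5
4│· · · · ♙ · · ·│4
3│· · · · · ♙ ♙ ·│3
2│♙ ♙ ♙ ♙ · · · ♙│2
1│♖ ♘ ♗ ♕ ♔ ♗ ♘ ♖│1
  ─────────────────
  a b c d e f g h


d8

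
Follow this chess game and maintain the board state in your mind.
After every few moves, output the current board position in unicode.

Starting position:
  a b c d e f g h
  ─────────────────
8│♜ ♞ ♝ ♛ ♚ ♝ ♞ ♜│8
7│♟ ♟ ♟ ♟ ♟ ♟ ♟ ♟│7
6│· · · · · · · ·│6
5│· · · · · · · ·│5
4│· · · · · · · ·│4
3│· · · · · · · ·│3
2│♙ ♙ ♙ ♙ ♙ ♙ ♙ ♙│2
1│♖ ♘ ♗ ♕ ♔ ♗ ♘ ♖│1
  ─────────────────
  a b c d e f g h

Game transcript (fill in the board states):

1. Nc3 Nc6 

  a b c d e f g h
  ─────────────────
8│♜ · ♝ ♛ ♚ ♝ ♞ ♜│8
7│♟ ♟ ♟ ♟ ♟ ♟ ♟ ♟│7
6│· · ♞ · · · · ·│6
5│· · · · · · · ·│5
4│· · · · · · · ·│4
3│· · ♘ · · · · ·│3
2│♙ ♙ ♙ ♙ ♙ ♙ ♙ ♙│2
1│♖ · ♗ ♕ ♔ ♗ ♘ ♖│1
  ─────────────────
  a b c d e f g h

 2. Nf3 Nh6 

  a b c d e f g h
  ─────────────────
8│♜ · ♝ ♛ ♚ ♝ · ♜│8
7│♟ ♟ ♟ ♟ ♟ ♟ ♟ ♟│7
6│· · ♞ · · · · ♞│6
5│· · · · · · · ·│5
4│· · · · · · · ·│4
3│· · ♘ · · ♘ · ·│3
2│♙ ♙ ♙ ♙ ♙ ♙ ♙ ♙│2
1│♖ · ♗ ♕ ♔ ♗ · ♖│1
  ─────────────────
  a b c d e f g h

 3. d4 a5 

  a b c d e f g h
  ─────────────────
8│♜ · ♝ ♛ ♚ ♝ · ♜│8
7│· ♟ ♟ ♟ ♟ ♟ ♟ ♟│7
6│· · ♞ · · · · ♞│6
5│♟ · · · · · · ·│5
4│· · · ♙ · · · ·│4
3│· · ♘ · · ♘ · ·│3
2│♙ ♙ ♙ · ♙ ♙ ♙ ♙│2
1│♖ · ♗ ♕ ♔ ♗ · ♖│1
  ─────────────────
  a b c d e f g h

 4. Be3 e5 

  a b c d e f g h
  ─────────────────
8│♜ · ♝ ♛ ♚ ♝ · ♜│8
7│· ♟ ♟ ♟ · ♟ ♟ ♟│7
6│· · ♞ · · · · ♞│6
5│♟ · · · ♟ · · ·│5
4│· · · ♙ · · · ·│4
3│· · ♘ · ♗ ♘ · ·│3
2│♙ ♙ ♙ · ♙ ♙ ♙ ♙│2
1│♖ · · ♕ ♔ ♗ · ♖│1
  ─────────────────
  a b c d e f g h

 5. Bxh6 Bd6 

  a b c d e f g h
  ─────────────────
8│♜ · ♝ ♛ ♚ · · ♜│8
7│· ♟ ♟ ♟ · ♟ ♟ ♟│7
6│· · ♞ ♝ · · · ♗│6
5│♟ · · · ♟ · · ·│5
4│· · · ♙ · · · ·│4
3│· · ♘ · · ♘ · ·│3
2│♙ ♙ ♙ · ♙ ♙ ♙ ♙│2
1│♖ · · ♕ ♔ ♗ · ♖│1
  ─────────────────
  a b c d e f g h



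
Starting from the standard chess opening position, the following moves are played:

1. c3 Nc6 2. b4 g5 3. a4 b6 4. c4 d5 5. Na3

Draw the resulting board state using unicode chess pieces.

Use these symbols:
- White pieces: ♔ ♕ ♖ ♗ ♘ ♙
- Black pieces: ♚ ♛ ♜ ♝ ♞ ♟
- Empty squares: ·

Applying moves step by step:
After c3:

♜ ♞ ♝ ♛ ♚ ♝ ♞ ♜
♟ ♟ ♟ ♟ ♟ ♟ ♟ ♟
· · · · · · · ·
· · · · · · · ·
· · · · · · · ·
· · ♙ · · · · ·
♙ ♙ · ♙ ♙ ♙ ♙ ♙
♖ ♘ ♗ ♕ ♔ ♗ ♘ ♖


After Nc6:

♜ · ♝ ♛ ♚ ♝ ♞ ♜
♟ ♟ ♟ ♟ ♟ ♟ ♟ ♟
· · ♞ · · · · ·
· · · · · · · ·
· · · · · · · ·
· · ♙ · · · · ·
♙ ♙ · ♙ ♙ ♙ ♙ ♙
♖ ♘ ♗ ♕ ♔ ♗ ♘ ♖


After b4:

♜ · ♝ ♛ ♚ ♝ ♞ ♜
♟ ♟ ♟ ♟ ♟ ♟ ♟ ♟
· · ♞ · · · · ·
· · · · · · · ·
· ♙ · · · · · ·
· · ♙ · · · · ·
♙ · · ♙ ♙ ♙ ♙ ♙
♖ ♘ ♗ ♕ ♔ ♗ ♘ ♖


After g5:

♜ · ♝ ♛ ♚ ♝ ♞ ♜
♟ ♟ ♟ ♟ ♟ ♟ · ♟
· · ♞ · · · · ·
· · · · · · ♟ ·
· ♙ · · · · · ·
· · ♙ · · · · ·
♙ · · ♙ ♙ ♙ ♙ ♙
♖ ♘ ♗ ♕ ♔ ♗ ♘ ♖


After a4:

♜ · ♝ ♛ ♚ ♝ ♞ ♜
♟ ♟ ♟ ♟ ♟ ♟ · ♟
· · ♞ · · · · ·
· · · · · · ♟ ·
♙ ♙ · · · · · ·
· · ♙ · · · · ·
· · · ♙ ♙ ♙ ♙ ♙
♖ ♘ ♗ ♕ ♔ ♗ ♘ ♖


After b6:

♜ · ♝ ♛ ♚ ♝ ♞ ♜
♟ · ♟ ♟ ♟ ♟ · ♟
· ♟ ♞ · · · · ·
· · · · · · ♟ ·
♙ ♙ · · · · · ·
· · ♙ · · · · ·
· · · ♙ ♙ ♙ ♙ ♙
♖ ♘ ♗ ♕ ♔ ♗ ♘ ♖


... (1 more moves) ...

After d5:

♜ · ♝ ♛ ♚ ♝ ♞ ♜
♟ · ♟ · ♟ ♟ · ♟
· ♟ ♞ · · · · ·
· · · ♟ · · ♟ ·
♙ ♙ ♙ · · · · ·
· · · · · · · ·
· · · ♙ ♙ ♙ ♙ ♙
♖ ♘ ♗ ♕ ♔ ♗ ♘ ♖


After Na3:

♜ · ♝ ♛ ♚ ♝ ♞ ♜
♟ · ♟ · ♟ ♟ · ♟
· ♟ ♞ · · · · ·
· · · ♟ · · ♟ ·
♙ ♙ ♙ · · · · ·
♘ · · · · · · ·
· · · ♙ ♙ ♙ ♙ ♙
♖ · ♗ ♕ ♔ ♗ ♘ ♖



  a b c d e f g h
  ─────────────────
8│♜ · ♝ ♛ ♚ ♝ ♞ ♜│8
7│♟ · ♟ · ♟ ♟ · ♟│7
6│· ♟ ♞ · · · · ·│6
5│· · · ♟ · · ♟ ·│5
4│♙ ♙ ♙ · · · · ·│4
3│♘ · · · · · · ·│3
2│· · · ♙ ♙ ♙ ♙ ♙│2
1│♖ · ♗ ♕ ♔ ♗ ♘ ♖│1
  ─────────────────
  a b c d e f g h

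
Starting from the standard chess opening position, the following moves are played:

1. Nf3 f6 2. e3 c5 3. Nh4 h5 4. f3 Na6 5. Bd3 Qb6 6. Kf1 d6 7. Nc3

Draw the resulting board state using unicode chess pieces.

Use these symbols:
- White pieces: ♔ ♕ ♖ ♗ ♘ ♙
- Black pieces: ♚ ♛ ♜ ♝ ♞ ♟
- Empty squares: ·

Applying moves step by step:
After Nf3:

♜ ♞ ♝ ♛ ♚ ♝ ♞ ♜
♟ ♟ ♟ ♟ ♟ ♟ ♟ ♟
· · · · · · · ·
· · · · · · · ·
· · · · · · · ·
· · · · · ♘ · ·
♙ ♙ ♙ ♙ ♙ ♙ ♙ ♙
♖ ♘ ♗ ♕ ♔ ♗ · ♖


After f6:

♜ ♞ ♝ ♛ ♚ ♝ ♞ ♜
♟ ♟ ♟ ♟ ♟ · ♟ ♟
· · · · · ♟ · ·
· · · · · · · ·
· · · · · · · ·
· · · · · ♘ · ·
♙ ♙ ♙ ♙ ♙ ♙ ♙ ♙
♖ ♘ ♗ ♕ ♔ ♗ · ♖


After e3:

♜ ♞ ♝ ♛ ♚ ♝ ♞ ♜
♟ ♟ ♟ ♟ ♟ · ♟ ♟
· · · · · ♟ · ·
· · · · · · · ·
· · · · · · · ·
· · · · ♙ ♘ · ·
♙ ♙ ♙ ♙ · ♙ ♙ ♙
♖ ♘ ♗ ♕ ♔ ♗ · ♖


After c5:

♜ ♞ ♝ ♛ ♚ ♝ ♞ ♜
♟ ♟ · ♟ ♟ · ♟ ♟
· · · · · ♟ · ·
· · ♟ · · · · ·
· · · · · · · ·
· · · · ♙ ♘ · ·
♙ ♙ ♙ ♙ · ♙ ♙ ♙
♖ ♘ ♗ ♕ ♔ ♗ · ♖


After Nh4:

♜ ♞ ♝ ♛ ♚ ♝ ♞ ♜
♟ ♟ · ♟ ♟ · ♟ ♟
· · · · · ♟ · ·
· · ♟ · · · · ·
· · · · · · · ♘
· · · · ♙ · · ·
♙ ♙ ♙ ♙ · ♙ ♙ ♙
♖ ♘ ♗ ♕ ♔ ♗ · ♖


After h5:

♜ ♞ ♝ ♛ ♚ ♝ ♞ ♜
♟ ♟ · ♟ ♟ · ♟ ·
· · · · · ♟ · ·
· · ♟ · · · · ♟
· · · · · · · ♘
· · · · ♙ · · ·
♙ ♙ ♙ ♙ · ♙ ♙ ♙
♖ ♘ ♗ ♕ ♔ ♗ · ♖


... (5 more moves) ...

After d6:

♜ · ♝ · ♚ ♝ ♞ ♜
♟ ♟ · · ♟ · ♟ ·
♞ ♛ · ♟ · ♟ · ·
· · ♟ · · · · ♟
· · · · · · · ♘
· · · ♗ ♙ ♙ · ·
♙ ♙ ♙ ♙ · · ♙ ♙
♖ ♘ ♗ ♕ · ♔ · ♖


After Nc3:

♜ · ♝ · ♚ ♝ ♞ ♜
♟ ♟ · · ♟ · ♟ ·
♞ ♛ · ♟ · ♟ · ·
· · ♟ · · · · ♟
· · · · · · · ♘
· · ♘ ♗ ♙ ♙ · ·
♙ ♙ ♙ ♙ · · ♙ ♙
♖ · ♗ ♕ · ♔ · ♖



  a b c d e f g h
  ─────────────────
8│♜ · ♝ · ♚ ♝ ♞ ♜│8
7│♟ ♟ · · ♟ · ♟ ·│7
6│♞ ♛ · ♟ · ♟ · ·│6
5│· · ♟ · · · · ♟│5
4│· · · · · · · ♘│4
3│· · ♘ ♗ ♙ ♙ · ·│3
2│♙ ♙ ♙ ♙ · · ♙ ♙│2
1│♖ · ♗ ♕ · ♔ · ♖│1
  ─────────────────
  a b c d e f g h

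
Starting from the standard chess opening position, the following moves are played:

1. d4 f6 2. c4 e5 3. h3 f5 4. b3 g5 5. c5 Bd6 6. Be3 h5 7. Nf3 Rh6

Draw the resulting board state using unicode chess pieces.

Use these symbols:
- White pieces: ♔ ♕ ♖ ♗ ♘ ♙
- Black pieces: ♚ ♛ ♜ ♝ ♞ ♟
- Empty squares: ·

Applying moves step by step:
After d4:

♜ ♞ ♝ ♛ ♚ ♝ ♞ ♜
♟ ♟ ♟ ♟ ♟ ♟ ♟ ♟
· · · · · · · ·
· · · · · · · ·
· · · ♙ · · · ·
· · · · · · · ·
♙ ♙ ♙ · ♙ ♙ ♙ ♙
♖ ♘ ♗ ♕ ♔ ♗ ♘ ♖


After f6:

♜ ♞ ♝ ♛ ♚ ♝ ♞ ♜
♟ ♟ ♟ ♟ ♟ · ♟ ♟
· · · · · ♟ · ·
· · · · · · · ·
· · · ♙ · · · ·
· · · · · · · ·
♙ ♙ ♙ · ♙ ♙ ♙ ♙
♖ ♘ ♗ ♕ ♔ ♗ ♘ ♖


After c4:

♜ ♞ ♝ ♛ ♚ ♝ ♞ ♜
♟ ♟ ♟ ♟ ♟ · ♟ ♟
· · · · · ♟ · ·
· · · · · · · ·
· · ♙ ♙ · · · ·
· · · · · · · ·
♙ ♙ · · ♙ ♙ ♙ ♙
♖ ♘ ♗ ♕ ♔ ♗ ♘ ♖


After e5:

♜ ♞ ♝ ♛ ♚ ♝ ♞ ♜
♟ ♟ ♟ ♟ · · ♟ ♟
· · · · · ♟ · ·
· · · · ♟ · · ·
· · ♙ ♙ · · · ·
· · · · · · · ·
♙ ♙ · · ♙ ♙ ♙ ♙
♖ ♘ ♗ ♕ ♔ ♗ ♘ ♖


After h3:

♜ ♞ ♝ ♛ ♚ ♝ ♞ ♜
♟ ♟ ♟ ♟ · · ♟ ♟
· · · · · ♟ · ·
· · · · ♟ · · ·
· · ♙ ♙ · · · ·
· · · · · · · ♙
♙ ♙ · · ♙ ♙ ♙ ·
♖ ♘ ♗ ♕ ♔ ♗ ♘ ♖


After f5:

♜ ♞ ♝ ♛ ♚ ♝ ♞ ♜
♟ ♟ ♟ ♟ · · ♟ ♟
· · · · · · · ·
· · · · ♟ ♟ · ·
· · ♙ ♙ · · · ·
· · · · · · · ♙
♙ ♙ · · ♙ ♙ ♙ ·
♖ ♘ ♗ ♕ ♔ ♗ ♘ ♖


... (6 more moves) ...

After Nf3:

♜ ♞ ♝ ♛ ♚ · ♞ ♜
♟ ♟ ♟ ♟ · · · ·
· · · ♝ · · · ·
· · ♙ · ♟ ♟ ♟ ♟
· · · ♙ · · · ·
· ♙ · · ♗ ♘ · ♙
♙ · · · ♙ ♙ ♙ ·
♖ ♘ · ♕ ♔ ♗ · ♖


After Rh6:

♜ ♞ ♝ ♛ ♚ · ♞ ·
♟ ♟ ♟ ♟ · · · ·
· · · ♝ · · · ♜
· · ♙ · ♟ ♟ ♟ ♟
· · · ♙ · · · ·
· ♙ · · ♗ ♘ · ♙
♙ · · · ♙ ♙ ♙ ·
♖ ♘ · ♕ ♔ ♗ · ♖



  a b c d e f g h
  ─────────────────
8│♜ ♞ ♝ ♛ ♚ · ♞ ·│8
7│♟ ♟ ♟ ♟ · · · ·│7
6│· · · ♝ · · · ♜│6
5│· · ♙ · ♟ ♟ ♟ ♟│5
4│· · · ♙ · · · ·│4
3│· ♙ · · ♗ ♘ · ♙│3
2│♙ · · · ♙ ♙ ♙ ·│2
1│♖ ♘ · ♕ ♔ ♗ · ♖│1
  ─────────────────
  a b c d e f g h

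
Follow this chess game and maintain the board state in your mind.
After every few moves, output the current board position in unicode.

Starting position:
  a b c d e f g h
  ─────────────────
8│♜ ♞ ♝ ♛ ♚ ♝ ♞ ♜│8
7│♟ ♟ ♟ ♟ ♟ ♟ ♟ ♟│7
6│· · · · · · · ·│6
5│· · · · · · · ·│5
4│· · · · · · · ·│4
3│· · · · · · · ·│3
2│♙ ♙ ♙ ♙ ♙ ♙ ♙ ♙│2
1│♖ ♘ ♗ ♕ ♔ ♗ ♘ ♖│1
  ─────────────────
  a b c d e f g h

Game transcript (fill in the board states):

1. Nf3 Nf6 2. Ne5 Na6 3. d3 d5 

  a b c d e f g h
  ─────────────────
8│♜ · ♝ ♛ ♚ ♝ · ♜│8
7│♟ ♟ ♟ · ♟ ♟ ♟ ♟│7
6│♞ · · · · ♞ · ·│6
5│· · · ♟ ♘ · · ·│5
4│· · · · · · · ·│4
3│· · · ♙ · · · ·│3
2│♙ ♙ ♙ · ♙ ♙ ♙ ♙│2
1│♖ ♘ ♗ ♕ ♔ ♗ · ♖│1
  ─────────────────
  a b c d e f g h

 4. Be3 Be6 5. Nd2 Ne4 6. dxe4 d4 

  a b c d e f g h
  ─────────────────
8│♜ · · ♛ ♚ ♝ · ♜│8
7│♟ ♟ ♟ · ♟ ♟ ♟ ♟│7
6│♞ · · · ♝ · · ·│6
5│· · · · ♘ · · ·│5
4│· · · ♟ ♙ · · ·│4
3│· · · · ♗ · · ·│3
2│♙ ♙ ♙ ♘ ♙ ♙ ♙ ♙│2
1│♖ · · ♕ ♔ ♗ · ♖│1
  ─────────────────
  a b c d e f g h

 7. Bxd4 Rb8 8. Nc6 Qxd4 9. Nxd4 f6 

  a b c d e f g h
  ─────────────────
8│· ♜ · · ♚ ♝ · ♜│8
7│♟ ♟ ♟ · ♟ · ♟ ♟│7
6│♞ · · · ♝ ♟ · ·│6
5│· · · · · · · ·│5
4│· · · ♘ ♙ · · ·│4
3│· · · · · · · ·│3
2│♙ ♙ ♙ ♘ ♙ ♙ ♙ ♙│2
1│♖ · · ♕ ♔ ♗ · ♖│1
  ─────────────────
  a b c d e f g h

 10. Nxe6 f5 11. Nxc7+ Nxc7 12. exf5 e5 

  a b c d e f g h
  ─────────────────
8│· ♜ · · ♚ ♝ · ♜│8
7│♟ ♟ ♞ · · · ♟ ♟│7
6│· · · · · · · ·│6
5│· · · · ♟ ♙ · ·│5
4│· · · · · · · ·│4
3│· · · · · · · ·│3
2│♙ ♙ ♙ ♘ ♙ ♙ ♙ ♙│2
1│♖ · · ♕ ♔ ♗ · ♖│1
  ─────────────────
  a b c d e f g h



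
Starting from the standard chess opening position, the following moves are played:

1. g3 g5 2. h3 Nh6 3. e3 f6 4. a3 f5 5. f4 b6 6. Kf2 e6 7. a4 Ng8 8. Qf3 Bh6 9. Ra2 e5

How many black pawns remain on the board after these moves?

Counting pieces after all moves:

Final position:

  a b c d e f g h
  ─────────────────
8│♜ ♞ ♝ ♛ ♚ · ♞ ♜│8
7│♟ · ♟ ♟ · · · ♟│7
6│· ♟ · · · · · ♝│6
5│· · · · ♟ ♟ ♟ ·│5
4│♙ · · · · ♙ · ·│4
3│· · · · ♙ ♕ ♙ ♙│3
2│♖ ♙ ♙ ♙ · ♔ · ·│2
1│· ♘ ♗ · · ♗ ♘ ♖│1
  ─────────────────
  a b c d e f g h


8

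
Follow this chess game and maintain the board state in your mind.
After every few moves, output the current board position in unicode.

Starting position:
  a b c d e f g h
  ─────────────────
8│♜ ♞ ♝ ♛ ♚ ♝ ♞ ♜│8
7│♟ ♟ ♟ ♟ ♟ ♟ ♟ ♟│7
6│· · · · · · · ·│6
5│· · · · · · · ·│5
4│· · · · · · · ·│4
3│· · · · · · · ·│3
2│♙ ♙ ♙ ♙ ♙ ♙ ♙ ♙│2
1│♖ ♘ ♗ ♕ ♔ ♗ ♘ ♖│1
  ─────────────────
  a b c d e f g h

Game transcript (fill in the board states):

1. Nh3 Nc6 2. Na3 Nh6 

  a b c d e f g h
  ─────────────────
8│♜ · ♝ ♛ ♚ ♝ · ♜│8
7│♟ ♟ ♟ ♟ ♟ ♟ ♟ ♟│7
6│· · ♞ · · · · ♞│6
5│· · · · · · · ·│5
4│· · · · · · · ·│4
3│♘ · · · · · · ♘│3
2│♙ ♙ ♙ ♙ ♙ ♙ ♙ ♙│2
1│♖ · ♗ ♕ ♔ ♗ · ♖│1
  ─────────────────
  a b c d e f g h

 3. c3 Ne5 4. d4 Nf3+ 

  a b c d e f g h
  ─────────────────
8│♜ · ♝ ♛ ♚ ♝ · ♜│8
7│♟ ♟ ♟ ♟ ♟ ♟ ♟ ♟│7
6│· · · · · · · ♞│6
5│· · · · · · · ·│5
4│· · · ♙ · · · ·│4
3│♘ · ♙ · · ♞ · ♘│3
2│♙ ♙ · · ♙ ♙ ♙ ♙│2
1│♖ · ♗ ♕ ♔ ♗ · ♖│1
  ─────────────────
  a b c d e f g h

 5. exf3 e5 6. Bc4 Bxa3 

  a b c d e f g h
  ─────────────────
8│♜ · ♝ ♛ ♚ · · ♜│8
7│♟ ♟ ♟ ♟ · ♟ ♟ ♟│7
6│· · · · · · · ♞│6
5│· · · · ♟ · · ·│5
4│· · ♗ ♙ · · · ·│4
3│♝ · ♙ · · ♙ · ♘│3
2│♙ ♙ · · · ♙ ♙ ♙│2
1│♖ · ♗ ♕ ♔ · · ♖│1
  ─────────────────
  a b c d e f g h

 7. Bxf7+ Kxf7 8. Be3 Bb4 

  a b c d e f g h
  ─────────────────
8│♜ · ♝ ♛ · · · ♜│8
7│♟ ♟ ♟ ♟ · ♚ ♟ ♟│7
6│· · · · · · · ♞│6
5│· · · · ♟ · · ·│5
4│· ♝ · ♙ · · · ·│4
3│· · ♙ · ♗ ♙ · ♘│3
2│♙ ♙ · · · ♙ ♙ ♙│2
1│♖ · · ♕ ♔ · · ♖│1
  ─────────────────
  a b c d e f g h

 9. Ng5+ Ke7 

  a b c d e f g h
  ─────────────────
8│♜ · ♝ ♛ · · · ♜│8
7│♟ ♟ ♟ ♟ ♚ · ♟ ♟│7
6│· · · · · · · ♞│6
5│· · · · ♟ · ♘ ·│5
4│· ♝ · ♙ · · · ·│4
3│· · ♙ · ♗ ♙ · ·│3
2│♙ ♙ · · · ♙ ♙ ♙│2
1│♖ · · ♕ ♔ · · ♖│1
  ─────────────────
  a b c d e f g h


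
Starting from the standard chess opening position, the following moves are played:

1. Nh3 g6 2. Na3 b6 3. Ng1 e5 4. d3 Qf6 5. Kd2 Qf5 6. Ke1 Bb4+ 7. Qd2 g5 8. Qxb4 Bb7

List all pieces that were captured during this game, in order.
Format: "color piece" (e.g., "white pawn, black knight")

Tracking captures:
  Qxb4: captured black bishop

black bishop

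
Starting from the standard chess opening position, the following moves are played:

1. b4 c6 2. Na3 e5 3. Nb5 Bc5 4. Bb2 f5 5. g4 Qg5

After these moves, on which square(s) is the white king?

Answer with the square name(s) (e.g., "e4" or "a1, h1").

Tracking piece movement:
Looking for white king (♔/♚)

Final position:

  a b c d e f g h
  ─────────────────
8│♜ ♞ ♝ · ♚ · ♞ ♜│8
7│♟ ♟ · ♟ · · ♟ ♟│7
6│· · ♟ · · · · ·│6
5│· ♘ ♝ · ♟ ♟ ♛ ·│5
4│· ♙ · · · · ♙ ·│4
3│· · · · · · · ·│3
2│♙ ♗ ♙ ♙ ♙ ♙ · ♙│2
1│♖ · · ♕ ♔ ♗ ♘ ♖│1
  ─────────────────
  a b c d e f g h


e1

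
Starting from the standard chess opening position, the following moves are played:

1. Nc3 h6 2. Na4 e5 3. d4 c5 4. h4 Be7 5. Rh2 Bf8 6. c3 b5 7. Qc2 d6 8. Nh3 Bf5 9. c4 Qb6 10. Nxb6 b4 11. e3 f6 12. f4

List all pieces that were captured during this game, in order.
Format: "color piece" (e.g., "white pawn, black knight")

Tracking captures:
  Nxb6: captured black queen

black queen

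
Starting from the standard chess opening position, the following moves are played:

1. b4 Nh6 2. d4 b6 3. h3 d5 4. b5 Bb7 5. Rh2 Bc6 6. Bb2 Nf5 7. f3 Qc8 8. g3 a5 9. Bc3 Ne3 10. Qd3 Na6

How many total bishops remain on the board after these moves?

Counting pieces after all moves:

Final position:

  a b c d e f g h
  ─────────────────
8│♜ · ♛ · ♚ ♝ · ♜│8
7│· · ♟ · ♟ ♟ ♟ ♟│7
6│♞ ♟ ♝ · · · · ·│6
5│♟ ♙ · ♟ · · · ·│5
4│· · · ♙ · · · ·│4
3│· · ♗ ♕ ♞ ♙ ♙ ♙│3
2│♙ · ♙ · ♙ · · ♖│2
1│♖ ♘ · · ♔ ♗ ♘ ·│1
  ─────────────────
  a b c d e f g h


4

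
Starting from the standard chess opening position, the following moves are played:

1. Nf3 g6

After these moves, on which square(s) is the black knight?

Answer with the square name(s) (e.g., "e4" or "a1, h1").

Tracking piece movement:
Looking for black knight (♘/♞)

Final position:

  a b c d e f g h
  ─────────────────
8│♜ ♞ ♝ ♛ ♚ ♝ ♞ ♜│8
7│♟ ♟ ♟ ♟ ♟ ♟ · ♟│7
6│· · · · · · ♟ ·│6
5│· · · · · · · ·│5
4│· · · · · · · ·│4
3│· · · · · ♘ · ·│3
2│♙ ♙ ♙ ♙ ♙ ♙ ♙ ♙│2
1│♖ ♘ ♗ ♕ ♔ ♗ · ♖│1
  ─────────────────
  a b c d e f g h


b8, g8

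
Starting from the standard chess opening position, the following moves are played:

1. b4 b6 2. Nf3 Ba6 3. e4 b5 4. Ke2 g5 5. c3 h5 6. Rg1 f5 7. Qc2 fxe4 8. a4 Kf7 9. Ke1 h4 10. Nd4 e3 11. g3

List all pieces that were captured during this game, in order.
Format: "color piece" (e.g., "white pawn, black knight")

Tracking captures:
  fxe4: captured white pawn

white pawn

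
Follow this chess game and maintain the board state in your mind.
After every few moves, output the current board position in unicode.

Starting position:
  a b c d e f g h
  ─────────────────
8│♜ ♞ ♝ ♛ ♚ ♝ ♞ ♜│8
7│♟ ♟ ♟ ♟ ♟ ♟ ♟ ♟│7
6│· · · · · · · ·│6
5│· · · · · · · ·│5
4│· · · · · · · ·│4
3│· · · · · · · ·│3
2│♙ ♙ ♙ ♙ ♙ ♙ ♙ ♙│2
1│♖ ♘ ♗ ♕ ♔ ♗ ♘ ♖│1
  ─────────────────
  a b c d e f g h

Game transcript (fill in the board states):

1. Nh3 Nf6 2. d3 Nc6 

  a b c d e f g h
  ─────────────────
8│♜ · ♝ ♛ ♚ ♝ · ♜│8
7│♟ ♟ ♟ ♟ ♟ ♟ ♟ ♟│7
6│· · ♞ · · ♞ · ·│6
5│· · · · · · · ·│5
4│· · · · · · · ·│4
3│· · · ♙ · · · ♘│3
2│♙ ♙ ♙ · ♙ ♙ ♙ ♙│2
1│♖ ♘ ♗ ♕ ♔ ♗ · ♖│1
  ─────────────────
  a b c d e f g h

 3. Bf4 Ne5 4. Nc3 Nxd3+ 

  a b c d e f g h
  ─────────────────
8│♜ · ♝ ♛ ♚ ♝ · ♜│8
7│♟ ♟ ♟ ♟ ♟ ♟ ♟ ♟│7
6│· · · · · ♞ · ·│6
5│· · · · · · · ·│5
4│· · · · · ♗ · ·│4
3│· · ♘ ♞ · · · ♘│3
2│♙ ♙ ♙ · ♙ ♙ ♙ ♙│2
1│♖ · · ♕ ♔ ♗ · ♖│1
  ─────────────────
  a b c d e f g h

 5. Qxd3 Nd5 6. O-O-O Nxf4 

  a b c d e f g h
  ─────────────────
8│♜ · ♝ ♛ ♚ ♝ · ♜│8
7│♟ ♟ ♟ ♟ ♟ ♟ ♟ ♟│7
6│· · · · · · · ·│6
5│· · · · · · · ·│5
4│· · · · · ♞ · ·│4
3│· · ♘ ♕ · · · ♘│3
2│♙ ♙ ♙ · ♙ ♙ ♙ ♙│2
1│· · ♔ ♖ · ♗ · ♖│1
  ─────────────────
  a b c d e f g h

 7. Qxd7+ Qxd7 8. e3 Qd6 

  a b c d e f g h
  ─────────────────
8│♜ · ♝ · ♚ ♝ · ♜│8
7│♟ ♟ ♟ · ♟ ♟ ♟ ♟│7
6│· · · ♛ · · · ·│6
5│· · · · · · · ·│5
4│· · · · · ♞ · ·│4
3│· · ♘ · ♙ · · ♘│3
2│♙ ♙ ♙ · · ♙ ♙ ♙│2
1│· · ♔ ♖ · ♗ · ♖│1
  ─────────────────
  a b c d e f g h

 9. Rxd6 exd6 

  a b c d e f g h
  ─────────────────
8│♜ · ♝ · ♚ ♝ · ♜│8
7│♟ ♟ ♟ · · ♟ ♟ ♟│7
6│· · · ♟ · · · ·│6
5│· · · · · · · ·│5
4│· · · · · ♞ · ·│4
3│· · ♘ · ♙ · · ♘│3
2│♙ ♙ ♙ · · ♙ ♙ ♙│2
1│· · ♔ · · ♗ · ♖│1
  ─────────────────
  a b c d e f g h


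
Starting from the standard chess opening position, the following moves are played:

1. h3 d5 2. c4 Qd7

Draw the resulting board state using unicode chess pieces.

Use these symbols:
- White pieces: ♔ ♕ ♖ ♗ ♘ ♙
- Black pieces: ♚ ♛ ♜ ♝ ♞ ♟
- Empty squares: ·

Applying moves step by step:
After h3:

♜ ♞ ♝ ♛ ♚ ♝ ♞ ♜
♟ ♟ ♟ ♟ ♟ ♟ ♟ ♟
· · · · · · · ·
· · · · · · · ·
· · · · · · · ·
· · · · · · · ♙
♙ ♙ ♙ ♙ ♙ ♙ ♙ ·
♖ ♘ ♗ ♕ ♔ ♗ ♘ ♖


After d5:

♜ ♞ ♝ ♛ ♚ ♝ ♞ ♜
♟ ♟ ♟ · ♟ ♟ ♟ ♟
· · · · · · · ·
· · · ♟ · · · ·
· · · · · · · ·
· · · · · · · ♙
♙ ♙ ♙ ♙ ♙ ♙ ♙ ·
♖ ♘ ♗ ♕ ♔ ♗ ♘ ♖


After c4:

♜ ♞ ♝ ♛ ♚ ♝ ♞ ♜
♟ ♟ ♟ · ♟ ♟ ♟ ♟
· · · · · · · ·
· · · ♟ · · · ·
· · ♙ · · · · ·
· · · · · · · ♙
♙ ♙ · ♙ ♙ ♙ ♙ ·
♖ ♘ ♗ ♕ ♔ ♗ ♘ ♖


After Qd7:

♜ ♞ ♝ · ♚ ♝ ♞ ♜
♟ ♟ ♟ ♛ ♟ ♟ ♟ ♟
· · · · · · · ·
· · · ♟ · · · ·
· · ♙ · · · · ·
· · · · · · · ♙
♙ ♙ · ♙ ♙ ♙ ♙ ·
♖ ♘ ♗ ♕ ♔ ♗ ♘ ♖



  a b c d e f g h
  ─────────────────
8│♜ ♞ ♝ · ♚ ♝ ♞ ♜│8
7│♟ ♟ ♟ ♛ ♟ ♟ ♟ ♟│7
6│· · · · · · · ·│6
5│· · · ♟ · · · ·│5
4│· · ♙ · · · · ·│4
3│· · · · · · · ♙│3
2│♙ ♙ · ♙ ♙ ♙ ♙ ·│2
1│♖ ♘ ♗ ♕ ♔ ♗ ♘ ♖│1
  ─────────────────
  a b c d e f g h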